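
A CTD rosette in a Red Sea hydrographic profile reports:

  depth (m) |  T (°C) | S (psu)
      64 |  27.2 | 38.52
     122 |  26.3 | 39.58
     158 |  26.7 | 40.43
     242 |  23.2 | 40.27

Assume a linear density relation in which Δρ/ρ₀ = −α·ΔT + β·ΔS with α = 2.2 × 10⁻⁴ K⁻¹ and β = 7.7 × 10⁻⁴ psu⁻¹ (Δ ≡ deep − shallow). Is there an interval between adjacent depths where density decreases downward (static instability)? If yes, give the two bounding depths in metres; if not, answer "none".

none

Evaluate Δρ/ρ₀ = −αΔT + βΔS across each adjacent pair:
  64–122 m: −αΔT+βΔS = −(2.2 × 10⁻⁴)(-0.9)+(7.7 × 10⁻⁴)(+1.06) = 1.0 × 10⁻³ → stable
  122–158 m: −αΔT+βΔS = −(2.2 × 10⁻⁴)(+0.4)+(7.7 × 10⁻⁴)(+0.85) = 5.7 × 10⁻⁴ → stable
  158–242 m: −αΔT+βΔS = −(2.2 × 10⁻⁴)(-3.5)+(7.7 × 10⁻⁴)(-0.16) = 6.5 × 10⁻⁴ → stable
Every interval has Δρ > 0: the column is stably stratified throughout.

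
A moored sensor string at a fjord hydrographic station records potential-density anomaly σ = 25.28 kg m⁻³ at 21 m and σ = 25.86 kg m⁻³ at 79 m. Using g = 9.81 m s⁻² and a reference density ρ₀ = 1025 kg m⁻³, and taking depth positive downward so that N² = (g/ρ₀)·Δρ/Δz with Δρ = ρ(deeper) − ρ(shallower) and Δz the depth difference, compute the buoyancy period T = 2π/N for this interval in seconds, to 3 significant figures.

642 s

Δρ = 1025.86 − 1025.28 = 0.58 kg m⁻³ over Δz = 79 − 21 = 58 m.
N² = (9.81/1025) × (0.58/58) = 9.5707 × 10⁻⁵ s⁻².
N = √(9.5707 × 10⁻⁵) = 9.7830 × 10⁻³ rad s⁻¹, so T = 2π/N = 642.26 s ≈ 642 s.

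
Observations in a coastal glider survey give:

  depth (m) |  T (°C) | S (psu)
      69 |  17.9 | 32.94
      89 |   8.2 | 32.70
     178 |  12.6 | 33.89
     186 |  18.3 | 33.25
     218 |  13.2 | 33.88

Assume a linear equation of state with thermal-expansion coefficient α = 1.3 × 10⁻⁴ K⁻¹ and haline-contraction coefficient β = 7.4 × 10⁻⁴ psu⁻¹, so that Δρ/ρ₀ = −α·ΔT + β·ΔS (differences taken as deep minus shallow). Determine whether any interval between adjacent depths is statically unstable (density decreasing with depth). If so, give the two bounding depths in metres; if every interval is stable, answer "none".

Evaluate Δρ/ρ₀ = −αΔT + βΔS across each adjacent pair:
  69–89 m: −αΔT+βΔS = −(1.3 × 10⁻⁴)(-9.7)+(7.4 × 10⁻⁴)(-0.24) = 1.1 × 10⁻³ → stable
  89–178 m: −αΔT+βΔS = −(1.3 × 10⁻⁴)(+4.4)+(7.4 × 10⁻⁴)(+1.19) = 3.1 × 10⁻⁴ → stable
  178–186 m: −αΔT+βΔS = −(1.3 × 10⁻⁴)(+5.7)+(7.4 × 10⁻⁴)(-0.64) = -1.2 × 10⁻³ → UNSTABLE
  186–218 m: −αΔT+βΔS = −(1.3 × 10⁻⁴)(-5.1)+(7.4 × 10⁻⁴)(+0.63) = 1.1 × 10⁻³ → stable
The 178–186 m interval has Δρ < 0: lighter water underlies denser water.

178–186 m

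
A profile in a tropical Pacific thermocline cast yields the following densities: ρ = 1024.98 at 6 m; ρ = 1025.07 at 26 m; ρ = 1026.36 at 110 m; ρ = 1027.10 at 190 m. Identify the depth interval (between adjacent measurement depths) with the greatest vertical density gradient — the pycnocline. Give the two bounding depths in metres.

Compute the density gradient over each adjacent pair:
  6–26 m: Δρ/Δz = 0.09/20 = 4.5 × 10⁻³ kg m⁻⁴
  26–110 m: Δρ/Δz = 1.29/84 = 0.015 kg m⁻⁴
  110–190 m: Δρ/Δz = 0.74/80 = 9.2 × 10⁻³ kg m⁻⁴
The largest gradient is in the 26–110 m interval — the pycnocline.

26–110 m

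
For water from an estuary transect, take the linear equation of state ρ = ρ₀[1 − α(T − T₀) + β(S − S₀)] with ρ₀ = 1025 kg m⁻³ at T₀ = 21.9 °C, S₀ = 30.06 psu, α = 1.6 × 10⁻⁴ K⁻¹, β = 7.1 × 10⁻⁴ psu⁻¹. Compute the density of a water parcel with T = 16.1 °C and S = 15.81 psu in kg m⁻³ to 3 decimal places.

1015.581 kg m⁻³

T − T₀ = -5.8 K, S − S₀ = -14.25 psu.
Bracket = 1 − α·(-5.8) + β·(-14.25) = 1 + (-9.1895 × 10⁻³) = 0.9908105.
ρ = 1025 × 0.9908105 = 1015.581 kg m⁻³.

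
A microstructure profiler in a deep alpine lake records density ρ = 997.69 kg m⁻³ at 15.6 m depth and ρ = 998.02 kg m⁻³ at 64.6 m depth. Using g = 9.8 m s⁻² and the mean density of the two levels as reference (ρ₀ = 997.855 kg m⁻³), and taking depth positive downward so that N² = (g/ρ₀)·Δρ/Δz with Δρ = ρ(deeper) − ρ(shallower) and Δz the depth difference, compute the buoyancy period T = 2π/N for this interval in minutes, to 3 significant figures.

Δρ = 998.02 − 997.69 = 0.33 kg m⁻³ over Δz = 64.6 − 15.6 = 49 m.
N² = (9.8/997.855) × (0.33/49) = 6.6142 × 10⁻⁵ s⁻².
N = √(6.6142 × 10⁻⁵) = 8.1328 × 10⁻³ rad s⁻¹, so T = 2π/N = 772.57 s = 12.876 min ≈ 12.9 min.

12.9 min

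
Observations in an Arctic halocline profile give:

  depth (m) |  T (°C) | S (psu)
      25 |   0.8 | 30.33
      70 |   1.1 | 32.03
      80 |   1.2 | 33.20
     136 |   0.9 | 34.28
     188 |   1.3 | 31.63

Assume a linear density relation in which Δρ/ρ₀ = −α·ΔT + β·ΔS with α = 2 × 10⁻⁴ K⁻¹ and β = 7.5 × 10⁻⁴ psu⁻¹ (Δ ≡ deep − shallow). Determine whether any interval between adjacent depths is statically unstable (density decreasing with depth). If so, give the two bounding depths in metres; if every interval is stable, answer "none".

Evaluate Δρ/ρ₀ = −αΔT + βΔS across each adjacent pair:
  25–70 m: −αΔT+βΔS = −(2 × 10⁻⁴)(+0.3)+(7.5 × 10⁻⁴)(+1.70) = 1.2 × 10⁻³ → stable
  70–80 m: −αΔT+βΔS = −(2 × 10⁻⁴)(+0.1)+(7.5 × 10⁻⁴)(+1.17) = 8.6 × 10⁻⁴ → stable
  80–136 m: −αΔT+βΔS = −(2 × 10⁻⁴)(-0.3)+(7.5 × 10⁻⁴)(+1.08) = 8.7 × 10⁻⁴ → stable
  136–188 m: −αΔT+βΔS = −(2 × 10⁻⁴)(+0.4)+(7.5 × 10⁻⁴)(-2.65) = -2.1 × 10⁻³ → UNSTABLE
The 136–188 m interval has Δρ < 0: lighter water underlies denser water.

136–188 m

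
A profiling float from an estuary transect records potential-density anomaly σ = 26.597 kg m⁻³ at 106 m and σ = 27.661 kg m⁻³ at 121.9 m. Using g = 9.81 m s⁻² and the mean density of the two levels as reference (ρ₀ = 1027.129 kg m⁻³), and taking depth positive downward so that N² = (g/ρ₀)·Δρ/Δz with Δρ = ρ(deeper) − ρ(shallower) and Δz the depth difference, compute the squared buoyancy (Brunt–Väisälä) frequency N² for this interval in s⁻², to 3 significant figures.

Δρ = 1027.661 − 1026.597 = 1.064 kg m⁻³ over Δz = 121.9 − 106 = 15.9 m.
N² = (9.81/1027.129) × (1.064/15.9) = 6.3913 × 10⁻⁴ s⁻² ≈ 6.39 × 10⁻⁴ s⁻².

6.39 × 10⁻⁴ s⁻²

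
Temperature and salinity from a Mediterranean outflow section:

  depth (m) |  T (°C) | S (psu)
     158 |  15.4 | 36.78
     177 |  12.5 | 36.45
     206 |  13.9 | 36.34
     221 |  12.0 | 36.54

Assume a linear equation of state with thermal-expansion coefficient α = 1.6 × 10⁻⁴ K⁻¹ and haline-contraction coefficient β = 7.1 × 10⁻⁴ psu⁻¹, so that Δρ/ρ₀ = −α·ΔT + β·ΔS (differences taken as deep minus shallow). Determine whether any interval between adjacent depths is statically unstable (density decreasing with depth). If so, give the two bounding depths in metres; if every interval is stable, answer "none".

177–206 m

Evaluate Δρ/ρ₀ = −αΔT + βΔS across each adjacent pair:
  158–177 m: −αΔT+βΔS = −(1.6 × 10⁻⁴)(-2.9)+(7.1 × 10⁻⁴)(-0.33) = 2.3 × 10⁻⁴ → stable
  177–206 m: −αΔT+βΔS = −(1.6 × 10⁻⁴)(+1.4)+(7.1 × 10⁻⁴)(-0.11) = -3.0 × 10⁻⁴ → UNSTABLE
  206–221 m: −αΔT+βΔS = −(1.6 × 10⁻⁴)(-1.9)+(7.1 × 10⁻⁴)(+0.20) = 4.5 × 10⁻⁴ → stable
The 177–206 m interval has Δρ < 0: lighter water underlies denser water.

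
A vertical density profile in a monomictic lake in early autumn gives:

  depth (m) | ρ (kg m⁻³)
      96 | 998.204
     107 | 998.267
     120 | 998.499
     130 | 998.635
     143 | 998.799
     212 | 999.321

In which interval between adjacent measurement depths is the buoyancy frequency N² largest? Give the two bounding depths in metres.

107–120 m

Compute the density gradient over each adjacent pair:
  96–107 m: Δρ/Δz = 0.063/11 = 5.7 × 10⁻³ kg m⁻⁴
  107–120 m: Δρ/Δz = 0.232/13 = 0.018 kg m⁻⁴
  120–130 m: Δρ/Δz = 0.136/10 = 0.014 kg m⁻⁴
  130–143 m: Δρ/Δz = 0.164/13 = 0.013 kg m⁻⁴
  143–212 m: Δρ/Δz = 0.522/69 = 7.6 × 10⁻³ kg m⁻⁴
The largest gradient is in the 107–120 m interval — the pycnocline.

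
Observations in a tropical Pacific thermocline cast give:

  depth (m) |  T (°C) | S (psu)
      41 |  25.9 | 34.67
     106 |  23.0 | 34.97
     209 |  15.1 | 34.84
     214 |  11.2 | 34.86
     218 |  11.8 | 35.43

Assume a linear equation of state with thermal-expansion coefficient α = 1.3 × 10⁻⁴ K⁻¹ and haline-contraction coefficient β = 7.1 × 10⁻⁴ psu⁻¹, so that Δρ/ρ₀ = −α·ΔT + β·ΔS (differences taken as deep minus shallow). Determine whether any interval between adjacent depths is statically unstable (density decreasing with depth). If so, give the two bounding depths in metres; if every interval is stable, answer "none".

Evaluate Δρ/ρ₀ = −αΔT + βΔS across each adjacent pair:
  41–106 m: −αΔT+βΔS = −(1.3 × 10⁻⁴)(-2.9)+(7.1 × 10⁻⁴)(+0.30) = 5.9 × 10⁻⁴ → stable
  106–209 m: −αΔT+βΔS = −(1.3 × 10⁻⁴)(-7.9)+(7.1 × 10⁻⁴)(-0.13) = 9.3 × 10⁻⁴ → stable
  209–214 m: −αΔT+βΔS = −(1.3 × 10⁻⁴)(-3.9)+(7.1 × 10⁻⁴)(+0.02) = 5.2 × 10⁻⁴ → stable
  214–218 m: −αΔT+βΔS = −(1.3 × 10⁻⁴)(+0.6)+(7.1 × 10⁻⁴)(+0.57) = 3.3 × 10⁻⁴ → stable
Every interval has Δρ > 0: the column is stably stratified throughout.

none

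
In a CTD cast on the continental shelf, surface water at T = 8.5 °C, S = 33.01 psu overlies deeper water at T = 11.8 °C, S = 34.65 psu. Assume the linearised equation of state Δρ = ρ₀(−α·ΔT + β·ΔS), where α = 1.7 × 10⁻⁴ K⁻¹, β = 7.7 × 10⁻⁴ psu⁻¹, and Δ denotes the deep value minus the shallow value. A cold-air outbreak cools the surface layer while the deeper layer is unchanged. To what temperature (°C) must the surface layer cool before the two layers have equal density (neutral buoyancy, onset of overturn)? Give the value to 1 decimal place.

4.4 °C

Neutral buoyancy requires Δρ = 0, i.e. −α(T_deep − T_surf′) + β(S_deep − S_surf) = 0.
T_surf′ = T_deep − (β/α)·ΔS = 11.8 − (7.7 × 10⁻⁴/1.7 × 10⁻⁴)·(+1.64) = 4.372 °C.
Cooling required: 8.5 − (4.372) = 4.128 °C.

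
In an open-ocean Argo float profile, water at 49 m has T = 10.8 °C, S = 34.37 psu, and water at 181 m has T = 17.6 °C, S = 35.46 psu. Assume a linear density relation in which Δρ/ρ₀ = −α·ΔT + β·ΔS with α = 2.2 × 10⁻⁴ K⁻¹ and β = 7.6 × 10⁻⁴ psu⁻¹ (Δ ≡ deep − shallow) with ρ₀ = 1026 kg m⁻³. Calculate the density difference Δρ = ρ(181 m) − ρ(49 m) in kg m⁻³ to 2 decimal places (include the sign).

ΔT = +6.8 K, ΔS = +1.09 psu (deep − shallow).
Δρ/ρ₀ = −(2.2 × 10⁻⁴)(+6.8) + (7.6 × 10⁻⁴)(+1.09) = -6.676 × 10⁻⁴.
Δρ = 1026 × (-6.676 × 10⁻⁴) = -0.68 kg m⁻³.
Negative Δρ: lighter below, statically unstable.

-0.68 kg m⁻³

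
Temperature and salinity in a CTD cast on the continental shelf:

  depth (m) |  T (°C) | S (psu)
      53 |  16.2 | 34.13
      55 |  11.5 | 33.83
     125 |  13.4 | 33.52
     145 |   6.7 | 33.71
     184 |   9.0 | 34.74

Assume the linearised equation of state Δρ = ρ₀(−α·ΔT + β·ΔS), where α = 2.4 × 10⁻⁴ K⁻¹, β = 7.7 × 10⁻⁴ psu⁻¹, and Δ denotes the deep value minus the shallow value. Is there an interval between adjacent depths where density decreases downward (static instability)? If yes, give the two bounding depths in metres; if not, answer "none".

Evaluate Δρ/ρ₀ = −αΔT + βΔS across each adjacent pair:
  53–55 m: −αΔT+βΔS = −(2.4 × 10⁻⁴)(-4.7)+(7.7 × 10⁻⁴)(-0.30) = 9.0 × 10⁻⁴ → stable
  55–125 m: −αΔT+βΔS = −(2.4 × 10⁻⁴)(+1.9)+(7.7 × 10⁻⁴)(-0.31) = -6.9 × 10⁻⁴ → UNSTABLE
  125–145 m: −αΔT+βΔS = −(2.4 × 10⁻⁴)(-6.7)+(7.7 × 10⁻⁴)(+0.19) = 1.8 × 10⁻³ → stable
  145–184 m: −αΔT+βΔS = −(2.4 × 10⁻⁴)(+2.3)+(7.7 × 10⁻⁴)(+1.03) = 2.4 × 10⁻⁴ → stable
The 55–125 m interval has Δρ < 0: lighter water underlies denser water.

55–125 m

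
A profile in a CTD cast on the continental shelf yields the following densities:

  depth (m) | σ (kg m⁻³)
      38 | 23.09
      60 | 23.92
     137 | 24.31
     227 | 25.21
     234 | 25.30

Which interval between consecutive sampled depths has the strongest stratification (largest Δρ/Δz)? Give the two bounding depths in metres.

Compute the density gradient over each adjacent pair:
  38–60 m: Δρ/Δz = 0.83/22 = 0.038 kg m⁻⁴
  60–137 m: Δρ/Δz = 0.39/77 = 5.1 × 10⁻³ kg m⁻⁴
  137–227 m: Δρ/Δz = 0.90/90 = 0.010 kg m⁻⁴
  227–234 m: Δρ/Δz = 0.09/7 = 0.013 kg m⁻⁴
The largest gradient is in the 38–60 m interval — the pycnocline.

38–60 m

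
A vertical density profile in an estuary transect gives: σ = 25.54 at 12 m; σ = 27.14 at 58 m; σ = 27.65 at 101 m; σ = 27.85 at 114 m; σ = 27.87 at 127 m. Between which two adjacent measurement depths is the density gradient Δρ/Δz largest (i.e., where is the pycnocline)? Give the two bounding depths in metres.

Compute the density gradient over each adjacent pair:
  12–58 m: Δρ/Δz = 1.60/46 = 0.035 kg m⁻⁴
  58–101 m: Δρ/Δz = 0.51/43 = 0.012 kg m⁻⁴
  101–114 m: Δρ/Δz = 0.20/13 = 0.015 kg m⁻⁴
  114–127 m: Δρ/Δz = 0.02/13 = 1.5 × 10⁻³ kg m⁻⁴
The largest gradient is in the 12–58 m interval — the pycnocline.

12–58 m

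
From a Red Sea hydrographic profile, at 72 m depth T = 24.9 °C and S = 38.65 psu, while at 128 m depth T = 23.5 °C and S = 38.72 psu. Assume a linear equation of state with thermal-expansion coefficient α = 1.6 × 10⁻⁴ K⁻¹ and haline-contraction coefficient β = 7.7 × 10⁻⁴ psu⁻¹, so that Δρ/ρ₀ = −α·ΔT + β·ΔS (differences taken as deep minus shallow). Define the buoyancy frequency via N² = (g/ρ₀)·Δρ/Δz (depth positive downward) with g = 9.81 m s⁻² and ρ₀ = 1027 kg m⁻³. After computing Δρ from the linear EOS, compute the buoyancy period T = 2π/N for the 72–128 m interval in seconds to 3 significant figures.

901 s

ΔT = -1.4 K, ΔS = +0.07 psu (deep − shallow).
Δρ/ρ₀ = −αΔT + βΔS = 2.24 × 10⁻⁴ + 5.39 × 10⁻⁵ = 2.779 × 10⁻⁴, so Δρ ≈ 0.2854 kg m⁻³.
N² = (g/ρ₀)·Δρ/Δz = g·(Δρ/ρ₀)/Δz = 9.81 × 2.779 × 10⁻⁴ / 56 = 4.8682 × 10⁻⁵ s⁻².
N = √(4.8682 × 10⁻⁵) = 6.9772 × 10⁻³ rad s⁻¹ → T = 2π/N = 900.53 s ≈ 901 s.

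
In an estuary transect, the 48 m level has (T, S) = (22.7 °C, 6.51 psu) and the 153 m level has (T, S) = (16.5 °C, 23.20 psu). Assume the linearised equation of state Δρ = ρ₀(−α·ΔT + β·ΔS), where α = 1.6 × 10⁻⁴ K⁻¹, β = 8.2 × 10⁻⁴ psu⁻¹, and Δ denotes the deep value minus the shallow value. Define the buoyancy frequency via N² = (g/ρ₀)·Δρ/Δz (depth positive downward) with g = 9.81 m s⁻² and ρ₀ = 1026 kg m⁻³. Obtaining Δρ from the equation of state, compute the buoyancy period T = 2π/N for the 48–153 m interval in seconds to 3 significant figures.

170 s

ΔT = -6.2 K, ΔS = +16.69 psu (deep − shallow).
Δρ/ρ₀ = −αΔT + βΔS = 9.92 × 10⁻⁴ + 0.0136858 = 0.0146778, so Δρ ≈ 15.06 kg m⁻³.
N² = (g/ρ₀)·Δρ/Δz = g·(Δρ/ρ₀)/Δz = 9.81 × 0.0146778 / 105 = 1.3713 × 10⁻³ s⁻².
N = √(1.3713 × 10⁻³) = 0.037031 rad s⁻¹ → T = 2π/N = 169.67 s ≈ 170 s.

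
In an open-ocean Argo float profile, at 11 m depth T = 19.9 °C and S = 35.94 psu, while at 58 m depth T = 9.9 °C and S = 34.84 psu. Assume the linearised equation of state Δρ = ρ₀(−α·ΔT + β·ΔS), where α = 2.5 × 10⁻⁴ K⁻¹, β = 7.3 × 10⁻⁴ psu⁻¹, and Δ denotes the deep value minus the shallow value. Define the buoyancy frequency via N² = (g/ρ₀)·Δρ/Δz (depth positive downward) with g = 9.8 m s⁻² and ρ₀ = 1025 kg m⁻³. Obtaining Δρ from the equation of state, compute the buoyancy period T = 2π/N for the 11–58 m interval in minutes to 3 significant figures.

5.57 min

ΔT = -10.0 K, ΔS = -1.10 psu (deep − shallow).
Δρ/ρ₀ = −αΔT + βΔS = 2.50 × 10⁻³ − 8.03 × 10⁻⁴ = 1.697 × 10⁻³, so Δρ ≈ 1.739 kg m⁻³.
N² = (g/ρ₀)·Δρ/Δz = g·(Δρ/ρ₀)/Δz = 9.8 × 1.697 × 10⁻³ / 47 = 3.5384 × 10⁻⁴ s⁻².
N = √(3.5384 × 10⁻⁴) = 0.018811 rad s⁻¹ → T = 2π/N = 334.02 s = 5.5670 min ≈ 5.57 min.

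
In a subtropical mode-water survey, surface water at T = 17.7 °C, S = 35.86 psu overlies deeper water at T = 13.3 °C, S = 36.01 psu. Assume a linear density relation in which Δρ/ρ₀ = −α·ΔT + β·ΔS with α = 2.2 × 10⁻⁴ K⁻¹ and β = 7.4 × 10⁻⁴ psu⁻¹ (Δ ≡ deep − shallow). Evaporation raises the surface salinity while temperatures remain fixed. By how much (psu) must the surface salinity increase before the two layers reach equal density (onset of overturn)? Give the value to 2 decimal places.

1.46 psu

Neutral buoyancy requires −α(T_deep − T_surf) + β(S_deep − S_surf′) = 0.
S_surf′ = S_deep − (α/β)·ΔT = 36.01 − (2.2 × 10⁻⁴/7.4 × 10⁻⁴)·(-4.4) = 37.3181 psu.
Increase required: 37.3181 − 35.86 = 1.4581 psu.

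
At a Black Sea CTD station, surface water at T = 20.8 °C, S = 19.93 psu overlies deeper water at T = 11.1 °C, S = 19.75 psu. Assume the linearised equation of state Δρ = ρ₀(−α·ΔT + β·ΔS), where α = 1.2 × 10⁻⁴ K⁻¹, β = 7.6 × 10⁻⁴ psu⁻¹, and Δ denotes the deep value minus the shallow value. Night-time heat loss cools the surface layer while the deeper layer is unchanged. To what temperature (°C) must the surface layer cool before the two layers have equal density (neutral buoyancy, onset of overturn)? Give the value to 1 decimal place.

Neutral buoyancy requires Δρ = 0, i.e. −α(T_deep − T_surf′) + β(S_deep − S_surf) = 0.
T_surf′ = T_deep − (β/α)·ΔS = 11.1 − (7.6 × 10⁻⁴/1.2 × 10⁻⁴)·(-0.18) = 12.240 °C.
Cooling required: 20.8 − (12.240) = 8.560 °C.

12.2 °C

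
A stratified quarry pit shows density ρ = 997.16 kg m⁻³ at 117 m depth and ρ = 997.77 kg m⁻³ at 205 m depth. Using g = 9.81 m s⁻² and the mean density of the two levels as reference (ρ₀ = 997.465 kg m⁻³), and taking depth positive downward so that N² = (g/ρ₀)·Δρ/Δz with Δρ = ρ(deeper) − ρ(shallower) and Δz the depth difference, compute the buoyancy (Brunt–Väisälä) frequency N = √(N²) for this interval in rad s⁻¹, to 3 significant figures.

8.26 × 10⁻³ rad s⁻¹

Δρ = 997.77 − 997.16 = 0.61 kg m⁻³ over Δz = 205 − 117 = 88 m.
N² = (9.81/997.465) × (0.61/88) = 6.8174 × 10⁻⁵ s⁻².
N = √(6.8174 × 10⁻⁵) = 8.2568 × 10⁻³ rad s⁻¹ ≈ 8.26 × 10⁻³ rad s⁻¹.
N² > 0, so the interval is statically stable.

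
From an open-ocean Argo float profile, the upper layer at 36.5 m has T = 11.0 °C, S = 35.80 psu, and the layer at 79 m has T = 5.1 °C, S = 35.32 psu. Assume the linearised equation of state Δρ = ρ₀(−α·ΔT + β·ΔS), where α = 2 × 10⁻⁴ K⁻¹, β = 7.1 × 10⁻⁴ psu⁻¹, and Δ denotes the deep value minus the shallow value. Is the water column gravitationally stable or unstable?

ΔT = 5.1 − 11.0 = -5.9 K and ΔS = 35.32 − 35.80 = -0.48 psu (deep − shallow).
−αΔT = 1.18 × 10⁻³; βΔS = -3.408 × 10⁻⁴; sum Δρ/ρ₀ = 8.392 × 10⁻⁴.
Δρ/ρ₀ > 0, so Δρ > 0: deeper water is denser → statically stable.

stable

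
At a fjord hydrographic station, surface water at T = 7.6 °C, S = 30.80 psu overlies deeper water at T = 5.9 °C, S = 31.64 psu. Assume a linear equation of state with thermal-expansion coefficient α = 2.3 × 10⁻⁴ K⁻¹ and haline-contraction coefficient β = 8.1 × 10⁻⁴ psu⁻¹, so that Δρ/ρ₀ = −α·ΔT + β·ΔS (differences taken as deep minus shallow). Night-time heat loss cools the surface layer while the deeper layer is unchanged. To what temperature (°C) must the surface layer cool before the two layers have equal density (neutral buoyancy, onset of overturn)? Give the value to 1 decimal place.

2.9 °C

Neutral buoyancy requires Δρ = 0, i.e. −α(T_deep − T_surf′) + β(S_deep − S_surf) = 0.
T_surf′ = T_deep − (β/α)·ΔS = 5.9 − (8.1 × 10⁻⁴/2.3 × 10⁻⁴)·(+0.84) = 2.942 °C.
Cooling required: 7.6 − (2.942) = 4.658 °C.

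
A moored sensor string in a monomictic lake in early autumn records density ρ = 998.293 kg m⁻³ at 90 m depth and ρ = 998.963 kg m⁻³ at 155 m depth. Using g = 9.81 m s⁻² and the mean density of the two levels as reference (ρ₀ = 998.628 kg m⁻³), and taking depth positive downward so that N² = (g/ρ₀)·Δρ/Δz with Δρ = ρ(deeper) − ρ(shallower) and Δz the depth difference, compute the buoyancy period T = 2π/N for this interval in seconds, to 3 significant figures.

624 s

Δρ = 998.963 − 998.293 = 0.670 kg m⁻³ over Δz = 155 − 90 = 65 m.
N² = (9.81/998.628) × (0.670/65) = 1.0126 × 10⁻⁴ s⁻².
N = √(1.0126 × 10⁻⁴) = 0.010063 rad s⁻¹, so T = 2π/N = 624.38 s ≈ 624 s.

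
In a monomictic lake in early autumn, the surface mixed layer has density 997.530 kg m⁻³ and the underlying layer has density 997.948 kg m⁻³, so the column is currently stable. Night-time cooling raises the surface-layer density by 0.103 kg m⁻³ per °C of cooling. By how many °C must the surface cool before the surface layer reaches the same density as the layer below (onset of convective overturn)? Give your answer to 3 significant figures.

4.06 °C

Density deficit of the surface layer: 997.948 − 997.530 = 0.418 kg m⁻³.
Required change = 0.418 / 0.103 = 4.06 °C.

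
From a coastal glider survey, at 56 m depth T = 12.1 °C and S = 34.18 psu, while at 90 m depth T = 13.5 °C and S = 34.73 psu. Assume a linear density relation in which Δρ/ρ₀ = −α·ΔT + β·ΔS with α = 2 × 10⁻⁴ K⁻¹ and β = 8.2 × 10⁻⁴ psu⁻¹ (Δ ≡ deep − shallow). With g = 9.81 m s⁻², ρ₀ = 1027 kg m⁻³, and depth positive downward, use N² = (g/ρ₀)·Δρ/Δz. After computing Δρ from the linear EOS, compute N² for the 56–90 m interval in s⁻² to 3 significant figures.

ΔT = +1.4 K, ΔS = +0.55 psu (deep − shallow).
Δρ/ρ₀ = −αΔT + βΔS = -2.80 × 10⁻⁴ + 4.51 × 10⁻⁴ = 1.71 × 10⁻⁴, so Δρ ≈ 0.1756 kg m⁻³.
N² = (g/ρ₀)·Δρ/Δz = g·(Δρ/ρ₀)/Δz = 9.81 × 1.71 × 10⁻⁴ / 34 = 4.9339 × 10⁻⁵ s⁻² ≈ 4.93 × 10⁻⁵ s⁻².

4.93 × 10⁻⁵ s⁻²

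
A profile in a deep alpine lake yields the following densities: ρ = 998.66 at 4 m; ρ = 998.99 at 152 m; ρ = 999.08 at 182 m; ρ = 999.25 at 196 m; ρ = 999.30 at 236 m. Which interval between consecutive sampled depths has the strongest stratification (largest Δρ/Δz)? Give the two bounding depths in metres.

Compute the density gradient over each adjacent pair:
  4–152 m: Δρ/Δz = 0.33/148 = 2.2 × 10⁻³ kg m⁻⁴
  152–182 m: Δρ/Δz = 0.09/30 = 3.0 × 10⁻³ kg m⁻⁴
  182–196 m: Δρ/Δz = 0.17/14 = 0.012 kg m⁻⁴
  196–236 m: Δρ/Δz = 0.05/40 = 1.3 × 10⁻³ kg m⁻⁴
The largest gradient is in the 182–196 m interval — the pycnocline.

182–196 m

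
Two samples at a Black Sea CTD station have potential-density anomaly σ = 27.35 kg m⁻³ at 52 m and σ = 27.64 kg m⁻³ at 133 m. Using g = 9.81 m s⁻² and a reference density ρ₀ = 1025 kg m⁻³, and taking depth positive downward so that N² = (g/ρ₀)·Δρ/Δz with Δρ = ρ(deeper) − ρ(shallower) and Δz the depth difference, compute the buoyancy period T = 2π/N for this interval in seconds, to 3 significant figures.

1.07 × 10³ s

Δρ = 1027.64 − 1027.35 = 0.29 kg m⁻³ over Δz = 133 − 52 = 81 m.
N² = (9.81/1025) × (0.29/81) = 3.4266 × 10⁻⁵ s⁻².
N = √(3.4266 × 10⁻⁵) = 5.8537 × 10⁻³ rad s⁻¹, so T = 2π/N = 1.0734 × 10³ s ≈ 1.07 × 10³ s.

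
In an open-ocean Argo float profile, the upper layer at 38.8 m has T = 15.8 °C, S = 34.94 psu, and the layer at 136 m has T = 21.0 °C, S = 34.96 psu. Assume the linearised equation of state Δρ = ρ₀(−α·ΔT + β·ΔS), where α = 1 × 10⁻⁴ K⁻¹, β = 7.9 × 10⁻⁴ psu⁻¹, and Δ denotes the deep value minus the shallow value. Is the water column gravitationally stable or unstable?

unstable

ΔT = 21.0 − 15.8 = +5.2 K and ΔS = 34.96 − 34.94 = +0.02 psu (deep − shallow).
−αΔT = -5.20 × 10⁻⁴; βΔS = 1.58 × 10⁻⁵; sum Δρ/ρ₀ = -5.042 × 10⁻⁴.
Δρ/ρ₀ < 0, so Δρ < 0: deeper water is lighter → statically unstable; the column would overturn.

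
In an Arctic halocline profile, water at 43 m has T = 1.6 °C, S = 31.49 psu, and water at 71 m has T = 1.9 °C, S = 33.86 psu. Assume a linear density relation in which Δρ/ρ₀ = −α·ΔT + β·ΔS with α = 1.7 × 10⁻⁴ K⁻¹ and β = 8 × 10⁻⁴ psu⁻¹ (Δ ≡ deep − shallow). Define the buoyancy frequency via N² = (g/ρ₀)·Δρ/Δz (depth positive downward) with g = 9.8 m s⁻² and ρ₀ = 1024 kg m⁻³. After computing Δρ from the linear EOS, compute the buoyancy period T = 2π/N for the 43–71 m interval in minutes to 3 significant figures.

ΔT = +0.3 K, ΔS = +2.37 psu (deep − shallow).
Δρ/ρ₀ = −αΔT + βΔS = -5.10 × 10⁻⁵ + 1.896 × 10⁻³ = 1.845 × 10⁻³, so Δρ ≈ 1.889 kg m⁻³.
N² = (g/ρ₀)·Δρ/Δz = g·(Δρ/ρ₀)/Δz = 9.8 × 1.845 × 10⁻³ / 28 = 6.4575 × 10⁻⁴ s⁻².
N = √(6.4575 × 10⁻⁴) = 0.025412 rad s⁻¹ → T = 2π/N = 247.25 s = 4.1208 min ≈ 4.12 min.

4.12 min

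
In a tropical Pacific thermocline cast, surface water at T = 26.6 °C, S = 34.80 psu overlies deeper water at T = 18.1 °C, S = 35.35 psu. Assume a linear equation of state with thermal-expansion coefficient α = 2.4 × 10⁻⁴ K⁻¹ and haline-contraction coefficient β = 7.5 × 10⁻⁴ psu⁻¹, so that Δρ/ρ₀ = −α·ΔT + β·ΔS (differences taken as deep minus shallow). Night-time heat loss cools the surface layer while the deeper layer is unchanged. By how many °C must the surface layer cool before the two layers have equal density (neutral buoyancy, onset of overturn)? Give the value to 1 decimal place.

Neutral buoyancy requires Δρ = 0, i.e. −α(T_deep − T_surf′) + β(S_deep − S_surf) = 0.
T_surf′ = T_deep − (β/α)·ΔS = 18.1 − (7.5 × 10⁻⁴/2.4 × 10⁻⁴)·(+0.55) = 16.381 °C.
Cooling required: 26.6 − (16.381) = 10.219 °C.

10.2 °C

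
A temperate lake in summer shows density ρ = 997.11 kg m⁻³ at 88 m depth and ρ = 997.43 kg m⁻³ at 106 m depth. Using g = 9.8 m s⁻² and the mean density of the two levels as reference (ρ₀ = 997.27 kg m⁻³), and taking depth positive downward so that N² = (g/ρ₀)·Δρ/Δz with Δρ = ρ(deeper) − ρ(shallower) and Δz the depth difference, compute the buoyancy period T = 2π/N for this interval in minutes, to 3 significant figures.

Δρ = 997.43 − 997.11 = 0.32 kg m⁻³ over Δz = 106 − 88 = 18 m.
N² = (9.8/997.27) × (0.32/18) = 1.7470 × 10⁻⁴ s⁻².
N = √(1.7470 × 10⁻⁴) = 0.013217 rad s⁻¹, so T = 2π/N = 475.39 s = 7.9232 min ≈ 7.92 min.

7.92 min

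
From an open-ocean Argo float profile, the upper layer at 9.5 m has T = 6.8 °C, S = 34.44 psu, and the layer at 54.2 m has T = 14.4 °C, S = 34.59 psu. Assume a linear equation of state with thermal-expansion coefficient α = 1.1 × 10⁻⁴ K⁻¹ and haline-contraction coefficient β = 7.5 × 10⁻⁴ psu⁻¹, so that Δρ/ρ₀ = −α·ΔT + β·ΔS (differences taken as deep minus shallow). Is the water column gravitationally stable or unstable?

unstable

ΔT = 14.4 − 6.8 = +7.6 K and ΔS = 34.59 − 34.44 = +0.15 psu (deep − shallow).
−αΔT = -8.36 × 10⁻⁴; βΔS = 1.125 × 10⁻⁴; sum Δρ/ρ₀ = -7.235 × 10⁻⁴.
Δρ/ρ₀ < 0, so Δρ < 0: deeper water is lighter → statically unstable; the column would overturn.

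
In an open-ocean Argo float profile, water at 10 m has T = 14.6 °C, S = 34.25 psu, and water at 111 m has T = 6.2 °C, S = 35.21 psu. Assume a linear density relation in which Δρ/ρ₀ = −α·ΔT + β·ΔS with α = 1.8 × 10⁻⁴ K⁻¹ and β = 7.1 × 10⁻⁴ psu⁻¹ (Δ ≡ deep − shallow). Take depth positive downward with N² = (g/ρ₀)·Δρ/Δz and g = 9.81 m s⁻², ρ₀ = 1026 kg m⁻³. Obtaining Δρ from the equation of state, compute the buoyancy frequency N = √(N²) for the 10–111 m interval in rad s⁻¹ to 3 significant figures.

0.0146 rad s⁻¹

ΔT = -8.4 K, ΔS = +0.96 psu (deep − shallow).
Δρ/ρ₀ = −αΔT + βΔS = 1.512 × 10⁻³ + 6.816 × 10⁻⁴ = 2.1936 × 10⁻³, so Δρ ≈ 2.251 kg m⁻³.
N² = (g/ρ₀)·Δρ/Δz = g·(Δρ/ρ₀)/Δz = 9.81 × 2.1936 × 10⁻³ / 101 = 2.1306 × 10⁻⁴ s⁻².
N = √(2.1306 × 10⁻⁴) = 0.014597 rad s⁻¹ ≈ 0.0146 rad s⁻¹.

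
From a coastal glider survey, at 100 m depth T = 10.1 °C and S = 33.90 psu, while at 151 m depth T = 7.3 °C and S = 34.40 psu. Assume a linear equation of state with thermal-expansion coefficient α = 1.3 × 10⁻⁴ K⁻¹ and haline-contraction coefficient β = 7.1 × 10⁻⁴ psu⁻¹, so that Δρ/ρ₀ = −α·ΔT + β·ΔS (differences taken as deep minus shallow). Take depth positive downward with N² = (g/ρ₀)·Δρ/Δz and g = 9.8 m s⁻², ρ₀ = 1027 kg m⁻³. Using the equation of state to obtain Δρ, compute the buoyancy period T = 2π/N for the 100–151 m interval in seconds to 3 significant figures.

ΔT = -2.8 K, ΔS = +0.50 psu (deep − shallow).
Δρ/ρ₀ = −αΔT + βΔS = 3.64 × 10⁻⁴ + 3.55 × 10⁻⁴ = 7.19 × 10⁻⁴, so Δρ ≈ 0.7384 kg m⁻³.
N² = (g/ρ₀)·Δρ/Δz = g·(Δρ/ρ₀)/Δz = 9.8 × 7.19 × 10⁻⁴ / 51 = 1.3816 × 10⁻⁴ s⁻².
N = √(1.3816 × 10⁻⁴) = 0.011754 rad s⁻¹ → T = 2π/N = 534.56 s ≈ 535 s.

535 s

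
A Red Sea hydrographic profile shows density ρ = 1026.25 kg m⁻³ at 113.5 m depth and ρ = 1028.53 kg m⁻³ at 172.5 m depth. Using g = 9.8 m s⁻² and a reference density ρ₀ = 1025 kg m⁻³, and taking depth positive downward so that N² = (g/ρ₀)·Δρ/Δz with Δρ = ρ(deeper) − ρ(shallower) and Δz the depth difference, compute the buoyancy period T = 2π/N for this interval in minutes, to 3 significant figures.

Δρ = 1028.53 − 1026.25 = 2.28 kg m⁻³ over Δz = 172.5 − 113.5 = 59 m.
N² = (9.8/1025) × (2.28/59) = 3.6947 × 10⁻⁴ s⁻².
N = √(3.6947 × 10⁻⁴) = 0.019222 rad s⁻¹, so T = 2π/N = 326.87 s = 5.4478 min ≈ 5.45 min.

5.45 min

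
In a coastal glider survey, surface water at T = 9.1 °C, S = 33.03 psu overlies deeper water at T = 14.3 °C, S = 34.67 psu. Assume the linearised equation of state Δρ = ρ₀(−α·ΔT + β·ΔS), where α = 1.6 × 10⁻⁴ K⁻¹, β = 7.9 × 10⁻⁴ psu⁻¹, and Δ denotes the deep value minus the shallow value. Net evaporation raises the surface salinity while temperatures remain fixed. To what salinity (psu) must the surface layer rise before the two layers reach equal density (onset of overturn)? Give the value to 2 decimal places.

Neutral buoyancy requires −α(T_deep − T_surf) + β(S_deep − S_surf′) = 0.
S_surf′ = S_deep − (α/β)·ΔT = 34.67 − (1.6 × 10⁻⁴/7.9 × 10⁻⁴)·(+5.2) = 33.6168 psu.
Increase required: 33.6168 − 33.03 = 0.5868 psu.

33.62 psu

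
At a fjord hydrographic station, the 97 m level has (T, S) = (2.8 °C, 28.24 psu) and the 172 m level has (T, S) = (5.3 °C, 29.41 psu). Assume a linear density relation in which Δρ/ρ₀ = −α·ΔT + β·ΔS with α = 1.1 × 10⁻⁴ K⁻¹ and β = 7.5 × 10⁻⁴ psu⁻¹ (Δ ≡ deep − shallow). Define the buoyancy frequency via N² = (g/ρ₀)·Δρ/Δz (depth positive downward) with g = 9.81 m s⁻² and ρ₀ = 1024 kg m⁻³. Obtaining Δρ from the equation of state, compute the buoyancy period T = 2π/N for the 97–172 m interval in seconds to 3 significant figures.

ΔT = +2.5 K, ΔS = +1.17 psu (deep − shallow).
Δρ/ρ₀ = −αΔT + βΔS = -2.75 × 10⁻⁴ + 8.775 × 10⁻⁴ = 6.025 × 10⁻⁴, so Δρ ≈ 0.6170 kg m⁻³.
N² = (g/ρ₀)·Δρ/Δz = g·(Δρ/ρ₀)/Δz = 9.81 × 6.025 × 10⁻⁴ / 75 = 7.8807 × 10⁻⁵ s⁻².
N = √(7.8807 × 10⁻⁵) = 8.8773 × 10⁻³ rad s⁻¹ → T = 2π/N = 707.78 s ≈ 708 s.

708 s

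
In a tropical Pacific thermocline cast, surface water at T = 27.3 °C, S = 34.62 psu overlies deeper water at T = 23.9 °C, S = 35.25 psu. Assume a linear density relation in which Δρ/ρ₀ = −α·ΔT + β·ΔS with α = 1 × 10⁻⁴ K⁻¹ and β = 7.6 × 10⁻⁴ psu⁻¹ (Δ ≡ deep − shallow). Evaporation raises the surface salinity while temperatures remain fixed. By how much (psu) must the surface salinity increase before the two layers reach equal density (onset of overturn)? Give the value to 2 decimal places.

Neutral buoyancy requires −α(T_deep − T_surf) + β(S_deep − S_surf′) = 0.
S_surf′ = S_deep − (α/β)·ΔT = 35.25 − (1 × 10⁻⁴/7.6 × 10⁻⁴)·(-3.4) = 35.6974 psu.
Increase required: 35.6974 − 34.62 = 1.0774 psu.

1.08 psu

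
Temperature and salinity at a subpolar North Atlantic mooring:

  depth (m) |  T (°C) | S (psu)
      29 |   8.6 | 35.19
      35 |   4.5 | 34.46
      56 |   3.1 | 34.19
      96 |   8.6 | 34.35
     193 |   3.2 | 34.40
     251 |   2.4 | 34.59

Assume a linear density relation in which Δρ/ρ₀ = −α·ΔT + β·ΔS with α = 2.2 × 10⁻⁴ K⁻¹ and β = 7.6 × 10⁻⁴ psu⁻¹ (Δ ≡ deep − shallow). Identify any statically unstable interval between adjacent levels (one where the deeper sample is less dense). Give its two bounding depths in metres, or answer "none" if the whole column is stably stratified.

Evaluate Δρ/ρ₀ = −αΔT + βΔS across each adjacent pair:
  29–35 m: −αΔT+βΔS = −(2.2 × 10⁻⁴)(-4.1)+(7.6 × 10⁻⁴)(-0.73) = 3.5 × 10⁻⁴ → stable
  35–56 m: −αΔT+βΔS = −(2.2 × 10⁻⁴)(-1.4)+(7.6 × 10⁻⁴)(-0.27) = 1.0 × 10⁻⁴ → stable
  56–96 m: −αΔT+βΔS = −(2.2 × 10⁻⁴)(+5.5)+(7.6 × 10⁻⁴)(+0.16) = -1.1 × 10⁻³ → UNSTABLE
  96–193 m: −αΔT+βΔS = −(2.2 × 10⁻⁴)(-5.4)+(7.6 × 10⁻⁴)(+0.05) = 1.2 × 10⁻³ → stable
  193–251 m: −αΔT+βΔS = −(2.2 × 10⁻⁴)(-0.8)+(7.6 × 10⁻⁴)(+0.19) = 3.2 × 10⁻⁴ → stable
The 56–96 m interval has Δρ < 0: lighter water underlies denser water.

56–96 m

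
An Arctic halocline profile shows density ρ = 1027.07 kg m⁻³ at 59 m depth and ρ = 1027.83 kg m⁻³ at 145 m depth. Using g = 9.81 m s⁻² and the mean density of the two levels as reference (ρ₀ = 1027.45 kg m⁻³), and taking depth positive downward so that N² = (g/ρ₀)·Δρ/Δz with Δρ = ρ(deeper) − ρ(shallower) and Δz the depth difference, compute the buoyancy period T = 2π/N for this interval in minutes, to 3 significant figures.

11.4 min

Δρ = 1027.83 − 1027.07 = 0.76 kg m⁻³ over Δz = 145 − 59 = 86 m.
N² = (9.81/1027.45) × (0.76/86) = 8.4377 × 10⁻⁵ s⁻².
N = √(8.4377 × 10⁻⁵) = 9.1857 × 10⁻³ rad s⁻¹, so T = 2π/N = 684.02 s = 11.400 min ≈ 11.4 min.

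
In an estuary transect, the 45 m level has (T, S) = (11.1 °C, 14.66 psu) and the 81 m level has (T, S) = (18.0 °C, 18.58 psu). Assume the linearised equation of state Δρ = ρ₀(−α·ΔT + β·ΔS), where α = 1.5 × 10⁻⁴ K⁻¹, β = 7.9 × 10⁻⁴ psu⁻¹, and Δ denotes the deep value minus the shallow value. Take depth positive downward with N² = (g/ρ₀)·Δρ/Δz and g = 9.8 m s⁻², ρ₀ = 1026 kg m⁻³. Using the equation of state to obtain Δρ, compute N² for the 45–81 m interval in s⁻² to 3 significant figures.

ΔT = +6.9 K, ΔS = +3.92 psu (deep − shallow).
Δρ/ρ₀ = −αΔT + βΔS = -1.035 × 10⁻³ + 3.0968 × 10⁻³ = 2.0618 × 10⁻³, so Δρ ≈ 2.115 kg m⁻³.
N² = (g/ρ₀)·Δρ/Δz = g·(Δρ/ρ₀)/Δz = 9.8 × 2.0618 × 10⁻³ / 36 = 5.6127 × 10⁻⁴ s⁻² ≈ 5.61 × 10⁻⁴ s⁻².

5.61 × 10⁻⁴ s⁻²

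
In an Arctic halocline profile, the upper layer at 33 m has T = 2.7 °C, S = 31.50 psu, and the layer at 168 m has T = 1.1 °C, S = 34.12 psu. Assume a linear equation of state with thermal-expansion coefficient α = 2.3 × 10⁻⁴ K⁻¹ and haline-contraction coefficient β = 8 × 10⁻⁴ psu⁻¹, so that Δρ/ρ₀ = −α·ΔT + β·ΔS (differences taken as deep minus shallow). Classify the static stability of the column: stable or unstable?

ΔT = 1.1 − 2.7 = -1.6 K and ΔS = 34.12 − 31.50 = +2.62 psu (deep − shallow).
−αΔT = 3.68 × 10⁻⁴; βΔS = 2.096 × 10⁻³; sum Δρ/ρ₀ = 2.464 × 10⁻³.
Δρ/ρ₀ > 0, so Δρ > 0: deeper water is denser → statically stable.

stable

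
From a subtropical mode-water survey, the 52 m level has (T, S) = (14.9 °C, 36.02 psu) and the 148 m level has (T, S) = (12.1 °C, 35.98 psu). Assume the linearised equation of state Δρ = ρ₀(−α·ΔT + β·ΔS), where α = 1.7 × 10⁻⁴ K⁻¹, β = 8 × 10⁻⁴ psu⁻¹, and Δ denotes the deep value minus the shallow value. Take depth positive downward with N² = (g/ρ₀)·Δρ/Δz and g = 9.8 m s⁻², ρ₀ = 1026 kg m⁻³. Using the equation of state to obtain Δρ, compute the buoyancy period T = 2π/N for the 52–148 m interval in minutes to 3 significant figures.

ΔT = -2.8 K, ΔS = -0.04 psu (deep − shallow).
Δρ/ρ₀ = −αΔT + βΔS = 4.76 × 10⁻⁴ − 3.20 × 10⁻⁵ = 4.44 × 10⁻⁴, so Δρ ≈ 0.4555 kg m⁻³.
N² = (g/ρ₀)·Δρ/Δz = g·(Δρ/ρ₀)/Δz = 9.8 × 4.44 × 10⁻⁴ / 96 = 4.5325 × 10⁻⁵ s⁻².
N = √(4.5325 × 10⁻⁵) = 6.7324 × 10⁻³ rad s⁻¹ → T = 2π/N = 933.28 s = 15.555 min ≈ 15.6 min.

15.6 min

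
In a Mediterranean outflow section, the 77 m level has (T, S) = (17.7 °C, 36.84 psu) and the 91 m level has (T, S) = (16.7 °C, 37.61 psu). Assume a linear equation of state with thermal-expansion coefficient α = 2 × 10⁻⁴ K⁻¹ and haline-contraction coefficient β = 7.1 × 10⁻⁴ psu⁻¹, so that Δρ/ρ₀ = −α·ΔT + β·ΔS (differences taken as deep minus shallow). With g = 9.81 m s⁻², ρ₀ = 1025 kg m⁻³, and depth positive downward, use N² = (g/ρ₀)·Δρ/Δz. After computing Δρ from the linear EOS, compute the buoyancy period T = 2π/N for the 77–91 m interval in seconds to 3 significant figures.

275 s

ΔT = -1.0 K, ΔS = +0.77 psu (deep − shallow).
Δρ/ρ₀ = −αΔT + βΔS = 2.00 × 10⁻⁴ + 5.467 × 10⁻⁴ = 7.467 × 10⁻⁴, so Δρ ≈ 0.7654 kg m⁻³.
N² = (g/ρ₀)·Δρ/Δz = g·(Δρ/ρ₀)/Δz = 9.81 × 7.467 × 10⁻⁴ / 14 = 5.2322 × 10⁻⁴ s⁻².
N = √(5.2322 × 10⁻⁴) = 0.022874 rad s⁻¹ → T = 2π/N = 274.69 s ≈ 275 s.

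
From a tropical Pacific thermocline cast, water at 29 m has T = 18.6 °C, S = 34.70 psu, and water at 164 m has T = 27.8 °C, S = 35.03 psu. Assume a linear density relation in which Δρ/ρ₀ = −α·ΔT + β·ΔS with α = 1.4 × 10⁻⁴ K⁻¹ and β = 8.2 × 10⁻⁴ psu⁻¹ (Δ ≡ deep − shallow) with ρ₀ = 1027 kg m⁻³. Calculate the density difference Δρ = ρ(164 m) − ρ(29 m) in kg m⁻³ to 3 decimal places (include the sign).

-1.045 kg m⁻³

ΔT = +9.2 K, ΔS = +0.33 psu (deep − shallow).
Δρ/ρ₀ = −(1.4 × 10⁻⁴)(+9.2) + (8.2 × 10⁻⁴)(+0.33) = -1.0174 × 10⁻³.
Δρ = 1027 × (-1.0174 × 10⁻³) = -1.045 kg m⁻³.
Negative Δρ: lighter below, statically unstable.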